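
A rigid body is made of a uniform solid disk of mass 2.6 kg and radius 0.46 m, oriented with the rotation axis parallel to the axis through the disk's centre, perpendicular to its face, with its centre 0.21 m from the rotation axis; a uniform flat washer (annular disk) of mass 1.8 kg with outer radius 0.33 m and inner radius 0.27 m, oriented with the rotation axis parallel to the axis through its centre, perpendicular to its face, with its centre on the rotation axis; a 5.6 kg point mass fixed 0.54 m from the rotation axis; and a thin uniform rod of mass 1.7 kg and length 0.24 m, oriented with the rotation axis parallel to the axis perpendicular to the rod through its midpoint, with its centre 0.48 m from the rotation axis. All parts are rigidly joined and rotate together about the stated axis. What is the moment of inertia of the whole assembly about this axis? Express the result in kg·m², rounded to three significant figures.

2.59

Solid disk: I_cm = (1/2)MR² = (1/2)(2.6)(0.46)² = 0.27508 kg·m²; centre at d = 0.21 m, so I = I_cm + Md² gives I = 0.27508 + (2.6)(0.21)² = 0.38974 kg·m².
Annular disk: I_cm = (1/2)M(R²+r²) = (1/2)(1.8)[(0.33)² + (0.27)²] = 0.16362 kg·m²; axis through the centre, so I = 0.16362 kg·m².
Point mass: I_cm = 0; centre at d = 0.54 m, so I = I_cm + Md² gives I = 0 + (5.6)(0.54)² = 1.633 kg·m².
Thin rod: I_cm = (1/12)ML² = (1/12)(1.7)(0.24)² = 0.00816 kg·m²; centre at d = 0.48 m, so I = I_cm + Md² gives I = 0.00816 + (1.7)(0.48)² = 0.39984 kg·m².
Total I = 0.38974 + 0.16362 + 1.633 + 0.39984 = 2.5862 kg·m².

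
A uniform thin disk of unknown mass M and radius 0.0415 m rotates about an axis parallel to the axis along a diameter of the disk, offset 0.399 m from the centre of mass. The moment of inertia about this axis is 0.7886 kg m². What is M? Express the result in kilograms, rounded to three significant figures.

4.94

I = I_cm + Md² = (1/4)MR² + Md² = M·[0.25·(0.0415)² + (0.399)²] = M·0.15963.
So M = 0.7886 / 0.15963 = 4.9401 kg.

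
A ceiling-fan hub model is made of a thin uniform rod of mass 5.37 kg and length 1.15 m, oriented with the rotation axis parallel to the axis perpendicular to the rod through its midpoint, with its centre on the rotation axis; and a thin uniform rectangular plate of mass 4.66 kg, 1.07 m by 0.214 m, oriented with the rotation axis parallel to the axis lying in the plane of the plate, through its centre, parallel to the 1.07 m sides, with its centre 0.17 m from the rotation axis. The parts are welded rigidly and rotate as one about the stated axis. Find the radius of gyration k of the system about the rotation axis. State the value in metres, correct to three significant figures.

0.272

Thin rod: I_cm = (1/12)ML² = (1/12)(5.37)(1.15)² = 0.59182 kg m^2; axis through the centre, so I = 0.59182 kg m^2.
Rectangular plate: I_cm = (1/12)Mb² = (1/12)(4.66)(0.214)² = 0.017784 kg m^2; centre at d = 0.17 m, so the parallel axis theorem gives I = 0.017784 + (4.66)(0.17)² = 0.15246 kg m^2.
Total I = 0.74428 kg m^2; total mass M = 10.03 kg.
k = √(I/M) = √(0.74428/10.03) = 0.27241 m.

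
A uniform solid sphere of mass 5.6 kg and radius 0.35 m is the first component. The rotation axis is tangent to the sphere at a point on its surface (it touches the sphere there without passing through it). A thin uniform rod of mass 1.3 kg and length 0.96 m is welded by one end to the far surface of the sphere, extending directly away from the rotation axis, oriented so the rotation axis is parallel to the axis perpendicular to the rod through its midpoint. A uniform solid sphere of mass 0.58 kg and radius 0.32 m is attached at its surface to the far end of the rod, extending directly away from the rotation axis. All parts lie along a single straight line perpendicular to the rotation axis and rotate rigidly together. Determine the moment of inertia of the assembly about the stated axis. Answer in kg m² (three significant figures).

Solid sphere: I_cm = (2/5)MR² = (2/5)(5.6)(0.35)² = 0.2744 kg m²; centre at d = 0.35 m, so I = I_cm + Md² gives I = 0.2744 + (5.6)(0.35)² = 0.9604 kg m².
Thin rod: I_cm = (1/12)ML² = (1/12)(1.3)(0.96)² = 0.09984 kg m²; centre at d = 0.35 + 0.35 + 0.48 = 1.18 m, so I = I_cm + Md² gives I = 0.09984 + (1.3)(1.18)² = 1.91 kg m².
Solid sphere: I_cm = (2/5)MR² = (2/5)(0.58)(0.32)² = 0.023757 kg m²; centre at d = 0.35 + 0.35 + 0.48 + 0.48 + 0.32 = 1.98 m, so I = I_cm + Md² gives I = 0.023757 + (0.58)(1.98)² = 2.2976 kg m².
Total I = 0.9604 + 1.91 + 2.2976 = 5.1679 kg m².

5.17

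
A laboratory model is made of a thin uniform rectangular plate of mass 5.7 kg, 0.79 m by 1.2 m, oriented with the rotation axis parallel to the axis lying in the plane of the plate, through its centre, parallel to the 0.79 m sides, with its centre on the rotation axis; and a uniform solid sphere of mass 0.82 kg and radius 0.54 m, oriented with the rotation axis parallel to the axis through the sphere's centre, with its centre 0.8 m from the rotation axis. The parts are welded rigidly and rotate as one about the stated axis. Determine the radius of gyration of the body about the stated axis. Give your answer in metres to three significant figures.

Rectangular plate: I_cm = (1/12)Mb² = (1/12)(5.7)(1.2)² = 0.684 kg m^2; axis through the centre, so I = 0.684 kg m^2.
Solid sphere: I_cm = (2/5)MR² = (2/5)(0.82)(0.54)² = 0.095645 kg m^2; centre at d = 0.8 m, so I = I_cm + Md² gives I = 0.095645 + (0.82)(0.8)² = 0.62044 kg m^2.
Total I = 1.3044 kg m^2; total mass M = 6.52 kg.
k = √(I/M) = √(1.3044/6.52) = 0.44729 m.

0.447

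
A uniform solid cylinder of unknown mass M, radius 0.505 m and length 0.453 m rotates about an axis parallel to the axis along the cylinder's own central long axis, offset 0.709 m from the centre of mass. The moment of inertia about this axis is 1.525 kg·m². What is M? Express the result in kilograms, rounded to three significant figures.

2.42

I = I_cm + Md² = (1/2)MR² + Md² = M·[0.5·(0.505)² + (0.709)²] = M·0.63019.
So M = 1.525 / 0.63019 = 2.4199 kg.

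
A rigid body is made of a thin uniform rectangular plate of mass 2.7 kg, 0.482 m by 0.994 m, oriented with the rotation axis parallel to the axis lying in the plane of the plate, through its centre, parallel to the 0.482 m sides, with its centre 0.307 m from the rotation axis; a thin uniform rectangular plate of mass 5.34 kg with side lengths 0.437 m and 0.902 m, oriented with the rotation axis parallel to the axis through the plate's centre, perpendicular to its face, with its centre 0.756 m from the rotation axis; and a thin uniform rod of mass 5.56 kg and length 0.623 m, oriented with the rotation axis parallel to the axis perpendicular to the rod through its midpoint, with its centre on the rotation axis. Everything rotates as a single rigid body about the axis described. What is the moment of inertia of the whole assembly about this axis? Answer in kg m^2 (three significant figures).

Rectangular plate: I_cm = (1/12)Mb² = (1/12)(2.7)(0.994)² = 0.22231 kg m^2; centre at d = 0.307 m, so I = I_cm + Md² gives I = 0.22231 + (2.7)(0.307)² = 0.47678 kg m^2.
Rectangular plate: I_cm = (1/12)M(a²+b²) = (1/12)(5.34)[(0.437)² + (0.902)²] = 0.44703 kg m^2; centre at d = 0.756 m, so I = I_cm + Md² gives I = 0.44703 + (5.34)(0.756)² = 3.499 kg m^2.
Thin rod: I_cm = (1/12)ML² = (1/12)(5.56)(0.623)² = 0.17983 kg m^2; axis through the centre, so I = 0.17983 kg m^2.
Total I = 0.47678 + 3.499 + 0.17983 = 4.1557 kg m^2.

4.16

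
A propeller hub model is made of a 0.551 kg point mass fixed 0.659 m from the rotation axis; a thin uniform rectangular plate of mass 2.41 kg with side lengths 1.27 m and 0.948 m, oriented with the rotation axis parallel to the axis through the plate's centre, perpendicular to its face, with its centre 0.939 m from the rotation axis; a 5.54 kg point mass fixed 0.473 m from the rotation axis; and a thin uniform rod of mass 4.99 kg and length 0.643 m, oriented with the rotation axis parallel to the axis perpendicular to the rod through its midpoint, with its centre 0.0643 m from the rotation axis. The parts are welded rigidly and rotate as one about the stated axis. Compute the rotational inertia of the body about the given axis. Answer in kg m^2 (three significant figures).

4.30

Point mass: I_cm = 0; centre at d = 0.659 m, so the parallel axis theorem gives I = 0 + (0.551)(0.659)² = 0.23929 kg m^2.
Rectangular plate: I_cm = (1/12)M(a²+b²) = (1/12)(2.41)[(1.27)² + (0.948)²] = 0.50441 kg m^2; centre at d = 0.939 m, so the parallel axis theorem gives I = 0.50441 + (2.41)(0.939)² = 2.6294 kg m^2.
Point mass: I_cm = 0; centre at d = 0.473 m, so the parallel axis theorem gives I = 0 + (5.54)(0.473)² = 1.2395 kg m^2.
Thin rod: I_cm = (1/12)ML² = (1/12)(4.99)(0.643)² = 0.17193 kg m^2; centre at d = 0.0643 m, so the parallel axis theorem gives I = 0.17193 + (4.99)(0.0643)² = 0.19256 kg m^2.
Total I = 0.23929 + 2.6294 + 1.2395 + 0.19256 = 4.3007 kg m^2.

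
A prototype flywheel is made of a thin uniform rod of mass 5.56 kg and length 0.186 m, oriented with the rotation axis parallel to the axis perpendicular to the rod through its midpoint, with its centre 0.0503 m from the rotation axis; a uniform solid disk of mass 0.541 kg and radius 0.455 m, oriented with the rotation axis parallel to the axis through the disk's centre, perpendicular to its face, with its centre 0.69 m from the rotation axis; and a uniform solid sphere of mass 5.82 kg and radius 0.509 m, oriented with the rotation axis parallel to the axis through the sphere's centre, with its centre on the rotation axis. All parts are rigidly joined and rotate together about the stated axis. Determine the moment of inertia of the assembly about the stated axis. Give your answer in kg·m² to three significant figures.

Thin rod: I_cm = (1/12)ML² = (1/12)(5.56)(0.186)² = 0.016029 kg·m²; centre at d = 0.0503 m, so I = I_cm + Md² gives I = 0.016029 + (5.56)(0.0503)² = 0.030097 kg·m².
Solid disk: I_cm = (1/2)MR² = (1/2)(0.541)(0.455)² = 0.056 kg·m²; centre at d = 0.69 m, so I = I_cm + Md² gives I = 0.056 + (0.541)(0.69)² = 0.31357 kg·m².
Solid sphere: I_cm = (2/5)MR² = (2/5)(5.82)(0.509)² = 0.60314 kg·m²; axis through the centre, so I = 0.60314 kg·m².
Total I = 0.030097 + 0.31357 + 0.60314 = 0.94681 kg·m².

0.947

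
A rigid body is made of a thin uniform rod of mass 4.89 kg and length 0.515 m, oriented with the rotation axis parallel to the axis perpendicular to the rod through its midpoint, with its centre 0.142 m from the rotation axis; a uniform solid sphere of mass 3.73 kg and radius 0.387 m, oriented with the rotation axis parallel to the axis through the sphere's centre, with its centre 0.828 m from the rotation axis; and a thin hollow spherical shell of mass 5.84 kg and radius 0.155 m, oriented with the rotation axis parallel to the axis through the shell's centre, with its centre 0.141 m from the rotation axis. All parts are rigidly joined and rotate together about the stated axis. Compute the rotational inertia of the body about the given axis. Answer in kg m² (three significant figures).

Thin rod: I_cm = (1/12)ML² = (1/12)(4.89)(0.515)² = 0.10808 kg m²; centre at d = 0.142 m, so the parallel axis theorem gives I = 0.10808 + (4.89)(0.142)² = 0.20668 kg m².
Solid sphere: I_cm = (2/5)MR² = (2/5)(3.73)(0.387)² = 0.22346 kg m²; centre at d = 0.828 m, so the parallel axis theorem gives I = 0.22346 + (3.73)(0.828)² = 2.7807 kg m².
Spherical shell: I_cm = (2/3)MR² = (2/3)(5.84)(0.155)² = 0.093537 kg m²; centre at d = 0.141 m, so the parallel axis theorem gives I = 0.093537 + (5.84)(0.141)² = 0.20964 kg m².
Total I = 0.20668 + 2.7807 + 0.20964 = 3.197 kg m².

3.20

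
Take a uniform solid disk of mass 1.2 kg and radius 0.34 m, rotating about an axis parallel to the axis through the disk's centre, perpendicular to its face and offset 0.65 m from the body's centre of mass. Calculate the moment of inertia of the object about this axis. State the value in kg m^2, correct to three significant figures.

0.576

I_cm = (1/2)MR² = (1/2)(1.2)(0.34)² = 0.06936 kg m^2; centre at d = 0.65 m, so the parallel axis theorem gives I = 0.06936 + (1.2)(0.65)² = 0.57636 kg m^2.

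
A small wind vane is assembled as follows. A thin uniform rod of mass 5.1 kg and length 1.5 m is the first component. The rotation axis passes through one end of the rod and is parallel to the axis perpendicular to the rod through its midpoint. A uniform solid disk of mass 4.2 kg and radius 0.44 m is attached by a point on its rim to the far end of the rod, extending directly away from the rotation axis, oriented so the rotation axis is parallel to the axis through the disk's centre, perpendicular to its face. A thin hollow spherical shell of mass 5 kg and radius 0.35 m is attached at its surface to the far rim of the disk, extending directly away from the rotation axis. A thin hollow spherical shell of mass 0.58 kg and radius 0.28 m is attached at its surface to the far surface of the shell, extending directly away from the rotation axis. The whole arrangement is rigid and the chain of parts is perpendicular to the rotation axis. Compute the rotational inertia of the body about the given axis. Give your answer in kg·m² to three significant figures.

Thin rod: I_cm = (1/12)ML² = (1/12)(5.1)(1.5)² = 0.95625 kg·m²; centre at d = 0.75 m, so I = I_cm + Md² gives I = 0.95625 + (5.1)(0.75)² = 3.825 kg·m².
Solid disk: I_cm = (1/2)MR² = (1/2)(4.2)(0.44)² = 0.40656 kg·m²; centre at d = 0.75 + 0.75 + 0.44 = 1.94 m, so I = I_cm + Md² gives I = 0.40656 + (4.2)(1.94)² = 16.214 kg·m².
Spherical shell: I_cm = (2/3)MR² = (2/3)(5)(0.35)² = 0.40833 kg·m²; centre at d = 0.75 + 0.75 + 0.44 + 0.44 + 0.35 = 2.73 m, so I = I_cm + Md² gives I = 0.40833 + (5)(2.73)² = 37.673 kg·m².
Spherical shell: I_cm = (2/3)MR² = (2/3)(0.58)(0.28)² = 0.030315 kg·m²; centre at d = 0.75 + 0.75 + 0.44 + 0.44 + 0.35 + 0.35 + 0.28 = 3.36 m, so I = I_cm + Md² gives I = 0.030315 + (0.58)(3.36)² = 6.5783 kg·m².
Total I = 3.825 + 16.214 + 37.673 + 6.5783 = 64.29 kg·m².

64.3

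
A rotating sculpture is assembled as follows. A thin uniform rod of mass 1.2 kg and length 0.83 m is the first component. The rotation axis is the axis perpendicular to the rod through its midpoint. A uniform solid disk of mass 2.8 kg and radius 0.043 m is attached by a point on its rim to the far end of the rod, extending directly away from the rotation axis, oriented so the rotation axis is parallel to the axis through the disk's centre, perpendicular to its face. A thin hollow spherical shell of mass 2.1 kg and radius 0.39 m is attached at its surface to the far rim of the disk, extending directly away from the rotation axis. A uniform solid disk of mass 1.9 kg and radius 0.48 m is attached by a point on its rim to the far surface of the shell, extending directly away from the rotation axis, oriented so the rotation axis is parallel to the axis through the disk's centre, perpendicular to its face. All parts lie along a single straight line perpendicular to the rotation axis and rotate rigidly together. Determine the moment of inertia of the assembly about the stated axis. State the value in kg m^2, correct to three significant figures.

Thin rod: I_cm = (1/12)ML² = (1/12)(1.2)(0.83)² = 0.06889 kg m^2; axis through the centre, so I = 0.06889 kg m^2.
Solid disk: I_cm = (1/2)MR² = (1/2)(2.8)(0.043)² = 0.0025886 kg m^2; centre at d = 0.415 + 0.043 = 0.458 m, so the parallel axis theorem gives I = 0.0025886 + (2.8)(0.458)² = 0.58993 kg m^2.
Spherical shell: I_cm = (2/3)MR² = (2/3)(2.1)(0.39)² = 0.21294 kg m^2; centre at d = 0.415 + 0.043 + 0.043 + 0.39 = 0.891 m, so the parallel axis theorem gives I = 0.21294 + (2.1)(0.891)² = 1.8801 kg m^2.
Solid disk: I_cm = (1/2)MR² = (1/2)(1.9)(0.48)² = 0.21888 kg m^2; centre at d = 0.415 + 0.043 + 0.043 + 0.39 + 0.39 + 0.48 = 1.761 m, so the parallel axis theorem gives I = 0.21888 + (1.9)(1.761)² = 6.111 kg m^2.
Total I = 0.06889 + 0.58993 + 1.8801 + 6.111 = 8.6499 kg m^2.

8.65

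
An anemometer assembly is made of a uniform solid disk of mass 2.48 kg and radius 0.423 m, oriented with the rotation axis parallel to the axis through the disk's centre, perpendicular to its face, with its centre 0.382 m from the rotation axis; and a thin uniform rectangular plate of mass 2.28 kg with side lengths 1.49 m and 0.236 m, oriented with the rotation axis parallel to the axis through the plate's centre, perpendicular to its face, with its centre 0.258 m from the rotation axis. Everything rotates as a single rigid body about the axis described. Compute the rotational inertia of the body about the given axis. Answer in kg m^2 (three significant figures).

Solid disk: I_cm = (1/2)MR² = (1/2)(2.48)(0.423)² = 0.22187 kg m^2; centre at d = 0.382 m, so I = I_cm + Md² gives I = 0.22187 + (2.48)(0.382)² = 0.58376 kg m^2.
Rectangular plate: I_cm = (1/12)M(a²+b²) = (1/12)(2.28)[(1.49)² + (0.236)²] = 0.4324 kg m^2; centre at d = 0.258 m, so I = I_cm + Md² gives I = 0.4324 + (2.28)(0.258)² = 0.58417 kg m^2.
Total I = 0.58376 + 0.58417 = 1.1679 kg m^2.

1.17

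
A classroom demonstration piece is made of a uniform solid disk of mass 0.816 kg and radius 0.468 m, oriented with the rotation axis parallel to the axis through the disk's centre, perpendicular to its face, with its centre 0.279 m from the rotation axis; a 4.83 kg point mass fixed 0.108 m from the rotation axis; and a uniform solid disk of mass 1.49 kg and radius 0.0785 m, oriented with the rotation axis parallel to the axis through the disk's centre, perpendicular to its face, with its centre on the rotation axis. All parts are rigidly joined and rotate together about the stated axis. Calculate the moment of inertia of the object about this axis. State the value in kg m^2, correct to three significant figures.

Solid disk: I_cm = (1/2)MR² = (1/2)(0.816)(0.468)² = 0.089362 kg m^2; centre at d = 0.279 m, so the parallel axis theorem gives I = 0.089362 + (0.816)(0.279)² = 0.15288 kg m^2.
Point mass: I_cm = 0; centre at d = 0.108 m, so the parallel axis theorem gives I = 0 + (4.83)(0.108)² = 0.056337 kg m^2.
Solid disk: I_cm = (1/2)MR² = (1/2)(1.49)(0.0785)² = 0.0045909 kg m^2; axis through the centre, so I = 0.0045909 kg m^2.
Total I = 0.15288 + 0.056337 + 0.0045909 = 0.21381 kg m^2.

0.214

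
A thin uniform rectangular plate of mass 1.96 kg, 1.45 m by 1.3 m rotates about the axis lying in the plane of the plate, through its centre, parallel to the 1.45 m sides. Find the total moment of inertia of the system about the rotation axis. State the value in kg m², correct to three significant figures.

I_cm = (1/12)Mb² = (1/12)(1.96)(1.3)² = 0.27603 kg m²; axis through the centre, so I = 0.27603 kg m².

0.276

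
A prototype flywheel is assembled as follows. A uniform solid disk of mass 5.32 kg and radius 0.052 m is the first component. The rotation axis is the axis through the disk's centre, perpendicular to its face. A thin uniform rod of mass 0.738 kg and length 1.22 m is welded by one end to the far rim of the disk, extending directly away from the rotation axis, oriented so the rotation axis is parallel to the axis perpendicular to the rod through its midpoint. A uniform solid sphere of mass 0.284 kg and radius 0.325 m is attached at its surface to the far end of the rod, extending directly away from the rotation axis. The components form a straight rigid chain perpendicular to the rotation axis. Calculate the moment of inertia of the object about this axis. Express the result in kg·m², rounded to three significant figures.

1.16

Solid disk: I_cm = (1/2)MR² = (1/2)(5.32)(0.052)² = 0.0071926 kg·m²; axis through the centre, so I = 0.0071926 kg·m².
Thin rod: I_cm = (1/12)ML² = (1/12)(0.738)(1.22)² = 0.091537 kg·m²; centre at d = 0.052 + 0.61 = 0.662 m, so the parallel axis theorem gives I = 0.091537 + (0.738)(0.662)² = 0.41496 kg·m².
Solid sphere: I_cm = (2/5)MR² = (2/5)(0.284)(0.325)² = 0.011999 kg·m²; centre at d = 0.052 + 0.61 + 0.61 + 0.325 = 1.597 m, so the parallel axis theorem gives I = 0.011999 + (0.284)(1.597)² = 0.73632 kg·m².
Total I = 0.0071926 + 0.41496 + 0.73632 = 1.1585 kg·m².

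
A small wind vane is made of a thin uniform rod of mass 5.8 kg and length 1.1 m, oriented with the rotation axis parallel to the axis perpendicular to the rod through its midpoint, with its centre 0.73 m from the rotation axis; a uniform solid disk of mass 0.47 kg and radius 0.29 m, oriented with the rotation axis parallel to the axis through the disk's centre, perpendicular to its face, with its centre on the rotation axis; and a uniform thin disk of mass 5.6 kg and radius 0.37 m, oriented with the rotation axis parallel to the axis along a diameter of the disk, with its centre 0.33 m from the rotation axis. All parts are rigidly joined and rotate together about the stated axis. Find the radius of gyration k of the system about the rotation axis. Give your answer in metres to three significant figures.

0.616

Thin rod: I_cm = (1/12)ML² = (1/12)(5.8)(1.1)² = 0.58483 kg m²; centre at d = 0.73 m, so I = I_cm + Md² gives I = 0.58483 + (5.8)(0.73)² = 3.6757 kg m².
Solid disk: I_cm = (1/2)MR² = (1/2)(0.47)(0.29)² = 0.019763 kg m²; axis through the centre, so I = 0.019763 kg m².
Thin disk: I_cm = (1/4)MR² = (1/4)(5.6)(0.37)² = 0.19166 kg m²; centre at d = 0.33 m, so I = I_cm + Md² gives I = 0.19166 + (5.6)(0.33)² = 0.8015 kg m².
Total I = 4.4969 kg m²; total mass M = 11.87 kg.
k = √(I/M) = √(4.4969/11.87) = 0.61551 m.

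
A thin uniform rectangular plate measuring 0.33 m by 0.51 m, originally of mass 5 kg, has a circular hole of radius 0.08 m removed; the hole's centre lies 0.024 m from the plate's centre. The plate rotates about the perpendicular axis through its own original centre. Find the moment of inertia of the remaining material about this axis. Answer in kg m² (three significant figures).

0.151

Unpierced body about its centre: I₀ = (1/12)M(a²+b²) = (1/12)(5)[(0.33)² + (0.51)²] = 0.15375 kg m².
The removed disk has mass m = M·πr²/(ab) = (5)·π(0.08)²/(0.33·0.51) = 0.59733 kg (same uniform areal density).
Its moment of inertia about the rotation axis (parallel-axis theorem): I_hole = (1/2)mr² + md² = (1/2)(0.59733)(0.08)² + (0.59733)(0.024)² = 0.0022555 kg m².
Treating the hole as negative mass, I = I₀ − I_hole = 0.15375 − 0.0022555 = 0.15149 kg m².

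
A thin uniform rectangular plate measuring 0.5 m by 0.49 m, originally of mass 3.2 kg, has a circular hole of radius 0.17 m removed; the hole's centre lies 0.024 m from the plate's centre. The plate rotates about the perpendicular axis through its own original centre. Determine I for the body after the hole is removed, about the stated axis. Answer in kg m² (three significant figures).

0.113

Unpierced body about its centre: I₀ = (1/12)M(a²+b²) = (1/12)(3.2)[(0.5)² + (0.49)²] = 0.13069 kg m².
The removed disk has mass m = M·πr²/(ab) = (3.2)·π(0.17)²/(0.5·0.49) = 1.1859 kg (same uniform areal density).
Its moment of inertia about the rotation axis (parallel-axis theorem): I_hole = (1/2)mr² + md² = (1/2)(1.1859)(0.17)² + (1.1859)(0.024)² = 0.017819 kg m².
Treating the hole as negative mass, I = I₀ − I_hole = 0.13069 − 0.017819 = 0.11287 kg m².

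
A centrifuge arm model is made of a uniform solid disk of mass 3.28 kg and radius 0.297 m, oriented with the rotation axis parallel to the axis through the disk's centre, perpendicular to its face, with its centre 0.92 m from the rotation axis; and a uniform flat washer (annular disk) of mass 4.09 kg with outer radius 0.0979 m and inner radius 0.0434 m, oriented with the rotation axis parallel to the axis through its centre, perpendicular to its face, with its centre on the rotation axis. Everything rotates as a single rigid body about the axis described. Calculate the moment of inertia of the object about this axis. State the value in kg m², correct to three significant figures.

Solid disk: I_cm = (1/2)MR² = (1/2)(3.28)(0.297)² = 0.14466 kg m²; centre at d = 0.92 m, so the parallel axis theorem gives I = 0.14466 + (3.28)(0.92)² = 2.9209 kg m².
Annular disk: I_cm = (1/2)M(R²+r²) = (1/2)(4.09)[(0.0979)² + (0.0434)²] = 0.023452 kg m²; axis through the centre, so I = 0.023452 kg m².
Total I = 2.9209 + 0.023452 = 2.9443 kg m².

2.94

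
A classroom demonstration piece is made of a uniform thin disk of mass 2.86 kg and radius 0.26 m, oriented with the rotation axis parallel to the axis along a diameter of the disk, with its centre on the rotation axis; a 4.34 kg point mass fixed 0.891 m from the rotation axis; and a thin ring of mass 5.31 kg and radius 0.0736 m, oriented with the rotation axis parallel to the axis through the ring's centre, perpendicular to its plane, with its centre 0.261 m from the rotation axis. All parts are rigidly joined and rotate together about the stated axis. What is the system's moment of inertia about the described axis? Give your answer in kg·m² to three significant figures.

Thin disk: I_cm = (1/4)MR² = (1/4)(2.86)(0.26)² = 0.048334 kg·m²; axis through the centre, so I = 0.048334 kg·m².
Point mass: I_cm = 0; centre at d = 0.891 m, so the parallel axis theorem gives I = 0 + (4.34)(0.891)² = 3.4454 kg·m².
Thin ring: I_cm = MR² = (5.31)(0.0736)² = 0.028764 kg·m²; centre at d = 0.261 m, so the parallel axis theorem gives I = 0.028764 + (5.31)(0.261)² = 0.39049 kg·m².
Total I = 0.048334 + 3.4454 + 0.39049 = 3.8843 kg·m².

3.88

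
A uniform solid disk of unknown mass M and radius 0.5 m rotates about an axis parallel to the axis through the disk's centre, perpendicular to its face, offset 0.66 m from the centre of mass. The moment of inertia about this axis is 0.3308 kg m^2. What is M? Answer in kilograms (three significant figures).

I = I_cm + Md² = (1/2)MR² + Md² = M·[0.5·(0.5)² + (0.66)²] = M·0.5606.
So M = 0.3308 / 0.5606 = 0.59008 kg.

0.590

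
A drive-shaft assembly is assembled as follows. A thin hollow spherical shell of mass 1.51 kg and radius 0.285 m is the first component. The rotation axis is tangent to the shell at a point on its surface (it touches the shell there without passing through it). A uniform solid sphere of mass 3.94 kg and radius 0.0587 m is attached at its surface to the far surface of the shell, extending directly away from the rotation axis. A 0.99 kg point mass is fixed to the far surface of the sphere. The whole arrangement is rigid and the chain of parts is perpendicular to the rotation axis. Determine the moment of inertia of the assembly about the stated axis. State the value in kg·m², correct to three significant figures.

2.23

Spherical shell: I_cm = (2/3)MR² = (2/3)(1.51)(0.285)² = 0.081766 kg·m²; centre at d = 0.285 m, so I = I_cm + Md² gives I = 0.081766 + (1.51)(0.285)² = 0.20442 kg·m².
Solid sphere: I_cm = (2/5)MR² = (2/5)(3.94)(0.0587)² = 0.0054304 kg·m²; centre at d = 0.285 + 0.285 + 0.0587 = 0.6287 m, so I = I_cm + Md² gives I = 0.0054304 + (3.94)(0.6287)² = 1.5628 kg·m².
Point mass: I_cm = 0; centre at d = 0.285 + 0.285 + 0.0587 + 0.0587 = 0.6874 m, so I = I_cm + Md² gives I = 0 + (0.99)(0.6874)² = 0.46779 kg·m².
Total I = 0.20442 + 1.5628 + 0.46779 = 2.235 kg·m².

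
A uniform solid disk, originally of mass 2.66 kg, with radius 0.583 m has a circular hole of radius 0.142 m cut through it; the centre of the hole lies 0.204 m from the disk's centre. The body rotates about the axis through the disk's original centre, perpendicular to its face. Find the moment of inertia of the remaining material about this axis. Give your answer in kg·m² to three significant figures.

Unpierced body about its centre: I₀ = (1/2)MR² = (1/2)(2.66)(0.583)² = 0.45205 kg·m².
The removed disk has mass m = M·(r/R)² = (2.66)(0.142/0.583)² = 0.15781 kg (same uniform areal density).
Its moment of inertia about the rotation axis (parallel-axis theorem): I_hole = (1/2)mr² + md² = (1/2)(0.15781)(0.142)² + (0.15781)(0.204)² = 0.0081582 kg·m².
Treating the hole as negative mass, I = I₀ − I_hole = 0.45205 − 0.0081582 = 0.44389 kg·m².

0.444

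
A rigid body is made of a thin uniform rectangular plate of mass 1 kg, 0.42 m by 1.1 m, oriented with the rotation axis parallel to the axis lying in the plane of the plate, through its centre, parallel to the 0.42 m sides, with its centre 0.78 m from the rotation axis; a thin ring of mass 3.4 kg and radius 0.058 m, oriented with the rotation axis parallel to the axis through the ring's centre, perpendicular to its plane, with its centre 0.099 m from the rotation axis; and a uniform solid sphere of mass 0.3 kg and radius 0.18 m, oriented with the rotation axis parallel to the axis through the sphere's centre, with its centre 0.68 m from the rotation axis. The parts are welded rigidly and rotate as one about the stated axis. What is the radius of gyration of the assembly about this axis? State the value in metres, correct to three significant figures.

Rectangular plate: I_cm = (1/12)Mb² = (1/12)(1)(1.1)² = 0.10083 kg m^2; centre at d = 0.78 m, so I = I_cm + Md² gives I = 0.10083 + (1)(0.78)² = 0.70923 kg m^2.
Thin ring: I_cm = MR² = (3.4)(0.058)² = 0.011438 kg m^2; centre at d = 0.099 m, so I = I_cm + Md² gives I = 0.011438 + (3.4)(0.099)² = 0.044761 kg m^2.
Solid sphere: I_cm = (2/5)MR² = (2/5)(0.3)(0.18)² = 0.003888 kg m^2; centre at d = 0.68 m, so I = I_cm + Md² gives I = 0.003888 + (0.3)(0.68)² = 0.14261 kg m^2.
Total I = 0.8966 kg m^2; total mass M = 4.7 kg.
k = √(I/M) = √(0.8966/4.7) = 0.43677 m.

0.437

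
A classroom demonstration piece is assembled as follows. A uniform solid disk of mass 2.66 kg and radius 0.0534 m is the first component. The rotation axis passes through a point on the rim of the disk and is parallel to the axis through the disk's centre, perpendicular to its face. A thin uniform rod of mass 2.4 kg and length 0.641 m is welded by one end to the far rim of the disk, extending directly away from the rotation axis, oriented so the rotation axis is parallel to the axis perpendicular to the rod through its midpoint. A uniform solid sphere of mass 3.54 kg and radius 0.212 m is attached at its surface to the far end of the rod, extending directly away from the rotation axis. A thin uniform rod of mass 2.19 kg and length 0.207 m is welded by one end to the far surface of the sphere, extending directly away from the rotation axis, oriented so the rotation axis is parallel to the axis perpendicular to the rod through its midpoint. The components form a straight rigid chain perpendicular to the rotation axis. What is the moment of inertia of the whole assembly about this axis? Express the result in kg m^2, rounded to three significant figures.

Solid disk: I_cm = (1/2)MR² = (1/2)(2.66)(0.0534)² = 0.0037926 kg m^2; centre at d = 0.0534 m, so I = I_cm + Md² gives I = 0.0037926 + (2.66)(0.0534)² = 0.011378 kg m^2.
Thin rod: I_cm = (1/12)ML² = (1/12)(2.4)(0.641)² = 0.082176 kg m^2; centre at d = 0.0534 + 0.0534 + 0.3205 = 0.4273 m, so I = I_cm + Md² gives I = 0.082176 + (2.4)(0.4273)² = 0.52038 kg m^2.
Solid sphere: I_cm = (2/5)MR² = (2/5)(3.54)(0.212)² = 0.063641 kg m^2; centre at d = 0.0534 + 0.0534 + 0.3205 + 0.3205 + 0.212 = 0.9598 m, so I = I_cm + Md² gives I = 0.063641 + (3.54)(0.9598)² = 3.3247 kg m^2.
Thin rod: I_cm = (1/12)ML² = (1/12)(2.19)(0.207)² = 0.0078199 kg m^2; centre at d = 0.0534 + 0.0534 + 0.3205 + 0.3205 + 0.212 + 0.212 + 0.1035 = 1.2753 m, so I = I_cm + Md² gives I = 0.0078199 + (2.19)(1.2753)² = 3.5696 kg m^2.
Total I = 0.011378 + 0.52038 + 3.3247 + 3.5696 = 7.4261 kg m^2.

7.43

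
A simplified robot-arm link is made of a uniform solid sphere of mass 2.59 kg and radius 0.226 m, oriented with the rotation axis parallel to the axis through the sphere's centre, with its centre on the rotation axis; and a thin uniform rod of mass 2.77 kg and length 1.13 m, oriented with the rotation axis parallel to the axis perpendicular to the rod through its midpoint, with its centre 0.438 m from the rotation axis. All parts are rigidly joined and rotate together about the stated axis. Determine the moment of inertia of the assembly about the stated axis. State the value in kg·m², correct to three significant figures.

Solid sphere: I_cm = (2/5)MR² = (2/5)(2.59)(0.226)² = 0.052915 kg·m²; axis through the centre, so I = 0.052915 kg·m².
Thin rod: I_cm = (1/12)ML² = (1/12)(2.77)(1.13)² = 0.29475 kg·m²; centre at d = 0.438 m, so I = I_cm + Md² gives I = 0.29475 + (2.77)(0.438)² = 0.82616 kg·m².
Total I = 0.052915 + 0.82616 = 0.87907 kg·m².

0.879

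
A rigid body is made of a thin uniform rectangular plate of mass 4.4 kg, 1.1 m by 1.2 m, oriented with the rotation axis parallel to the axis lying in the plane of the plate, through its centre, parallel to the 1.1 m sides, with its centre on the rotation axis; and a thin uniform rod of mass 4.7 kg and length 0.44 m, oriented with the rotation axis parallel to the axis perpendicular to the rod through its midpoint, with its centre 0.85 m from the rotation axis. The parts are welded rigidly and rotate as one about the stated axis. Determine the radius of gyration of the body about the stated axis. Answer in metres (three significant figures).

0.663

Rectangular plate: I_cm = (1/12)Mb² = (1/12)(4.4)(1.2)² = 0.528 kg·m²; axis through the centre, so I = 0.528 kg·m².
Thin rod: I_cm = (1/12)ML² = (1/12)(4.7)(0.44)² = 0.075827 kg·m²; centre at d = 0.85 m, so I = I_cm + Md² gives I = 0.075827 + (4.7)(0.85)² = 3.4716 kg·m².
Total I = 3.9996 kg·m²; total mass M = 9.1 kg.
k = √(I/M) = √(3.9996/9.1) = 0.66296 m.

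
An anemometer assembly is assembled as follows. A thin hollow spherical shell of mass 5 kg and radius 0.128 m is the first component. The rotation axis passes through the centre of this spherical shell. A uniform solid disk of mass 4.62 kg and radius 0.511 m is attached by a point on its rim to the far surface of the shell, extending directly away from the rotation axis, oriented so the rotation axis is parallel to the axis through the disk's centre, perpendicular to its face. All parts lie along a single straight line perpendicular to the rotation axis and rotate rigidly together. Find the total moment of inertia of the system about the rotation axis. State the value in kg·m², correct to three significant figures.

Spherical shell: I_cm = (2/3)MR² = (2/3)(5)(0.128)² = 0.054613 kg·m²; axis through the centre, so I = 0.054613 kg·m².
Solid disk: I_cm = (1/2)MR² = (1/2)(4.62)(0.511)² = 0.60319 kg·m²; centre at d = 0.128 + 0.511 = 0.639 m, so the parallel axis theorem gives I = 0.60319 + (4.62)(0.639)² = 2.4896 kg·m².
Total I = 0.054613 + 2.4896 = 2.5442 kg·m².

2.54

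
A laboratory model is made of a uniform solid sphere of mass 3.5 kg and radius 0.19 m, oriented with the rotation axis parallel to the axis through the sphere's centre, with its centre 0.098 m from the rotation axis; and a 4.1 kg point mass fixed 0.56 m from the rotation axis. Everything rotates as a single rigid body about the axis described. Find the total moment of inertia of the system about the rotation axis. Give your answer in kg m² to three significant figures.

Solid sphere: I_cm = (2/5)MR² = (2/5)(3.5)(0.19)² = 0.05054 kg m²; centre at d = 0.098 m, so the parallel axis theorem gives I = 0.05054 + (3.5)(0.098)² = 0.084154 kg m².
Point mass: I_cm = 0; centre at d = 0.56 m, so the parallel axis theorem gives I = 0 + (4.1)(0.56)² = 1.2858 kg m².
Total I = 0.084154 + 1.2858 = 1.3699 kg m².

1.37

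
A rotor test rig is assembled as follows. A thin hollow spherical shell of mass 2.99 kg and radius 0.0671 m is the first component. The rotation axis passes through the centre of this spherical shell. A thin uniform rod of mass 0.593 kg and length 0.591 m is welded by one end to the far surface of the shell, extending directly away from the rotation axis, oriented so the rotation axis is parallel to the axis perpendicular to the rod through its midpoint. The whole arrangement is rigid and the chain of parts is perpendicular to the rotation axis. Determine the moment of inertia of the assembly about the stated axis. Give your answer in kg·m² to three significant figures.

Spherical shell: I_cm = (2/3)MR² = (2/3)(2.99)(0.0671)² = 0.0089748 kg·m²; axis through the centre, so I = 0.0089748 kg·m².
Thin rod: I_cm = (1/12)ML² = (1/12)(0.593)(0.591)² = 0.01726 kg·m²; centre at d = 0.0671 + 0.2955 = 0.3626 m, so the parallel axis theorem gives I = 0.01726 + (0.593)(0.3626)² = 0.095227 kg·m².
Total I = 0.0089748 + 0.095227 = 0.1042 kg·m².

0.104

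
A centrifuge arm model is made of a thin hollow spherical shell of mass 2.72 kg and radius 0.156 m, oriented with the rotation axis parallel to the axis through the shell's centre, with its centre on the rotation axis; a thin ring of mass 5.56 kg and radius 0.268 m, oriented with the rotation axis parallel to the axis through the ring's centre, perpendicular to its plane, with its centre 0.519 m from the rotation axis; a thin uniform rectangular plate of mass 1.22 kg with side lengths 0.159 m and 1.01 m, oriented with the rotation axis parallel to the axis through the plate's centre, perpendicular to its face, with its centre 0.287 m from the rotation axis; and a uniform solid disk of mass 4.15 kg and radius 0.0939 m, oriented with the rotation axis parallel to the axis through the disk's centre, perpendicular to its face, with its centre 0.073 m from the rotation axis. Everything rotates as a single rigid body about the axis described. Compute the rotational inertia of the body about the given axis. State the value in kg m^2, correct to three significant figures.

Spherical shell: I_cm = (2/3)MR² = (2/3)(2.72)(0.156)² = 0.044129 kg m^2; axis through the centre, so I = 0.044129 kg m^2.
Thin ring: I_cm = MR² = (5.56)(0.268)² = 0.39934 kg m^2; centre at d = 0.519 m, so I = I_cm + Md² gives I = 0.39934 + (5.56)(0.519)² = 1.897 kg m^2.
Rectangular plate: I_cm = (1/12)M(a²+b²) = (1/12)(1.22)[(0.159)² + (1.01)²] = 0.10628 kg m^2; centre at d = 0.287 m, so I = I_cm + Md² gives I = 0.10628 + (1.22)(0.287)² = 0.20677 kg m^2.
Solid disk: I_cm = (1/2)MR² = (1/2)(4.15)(0.0939)² = 0.018296 kg m^2; centre at d = 0.073 m, so I = I_cm + Md² gives I = 0.018296 + (4.15)(0.073)² = 0.040411 kg m^2.
Total I = 0.044129 + 1.897 + 0.20677 + 0.040411 = 2.1883 kg m^2.

2.19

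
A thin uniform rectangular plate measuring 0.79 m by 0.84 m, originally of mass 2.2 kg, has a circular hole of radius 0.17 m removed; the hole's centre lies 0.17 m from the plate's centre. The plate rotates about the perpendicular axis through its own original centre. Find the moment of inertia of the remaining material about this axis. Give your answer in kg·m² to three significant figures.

Unpierced body about its centre: I₀ = (1/12)M(a²+b²) = (1/12)(2.2)[(0.79)² + (0.84)²] = 0.24378 kg·m².
The removed disk has mass m = M·πr²/(ab) = (2.2)·π(0.17)²/(0.79·0.84) = 0.301 kg (same uniform areal density).
Its moment of inertia about the rotation axis (parallel-axis theorem): I_hole = (1/2)mr² + md² = (1/2)(0.301)(0.17)² + (0.301)(0.17)² = 0.013048 kg·m².
Treating the hole as negative mass, I = I₀ − I_hole = 0.24378 − 0.013048 = 0.23073 kg·m².

0.231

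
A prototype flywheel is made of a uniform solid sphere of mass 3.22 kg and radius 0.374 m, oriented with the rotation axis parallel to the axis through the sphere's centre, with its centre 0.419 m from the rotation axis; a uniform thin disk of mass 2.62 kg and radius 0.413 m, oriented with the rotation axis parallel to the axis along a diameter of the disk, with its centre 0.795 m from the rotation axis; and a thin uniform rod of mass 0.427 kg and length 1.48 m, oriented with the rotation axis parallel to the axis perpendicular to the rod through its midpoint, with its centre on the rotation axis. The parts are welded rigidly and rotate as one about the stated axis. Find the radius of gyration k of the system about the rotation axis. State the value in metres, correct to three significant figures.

0.643

Solid sphere: I_cm = (2/5)MR² = (2/5)(3.22)(0.374)² = 0.18016 kg m²; centre at d = 0.419 m, so I = I_cm + Md² gives I = 0.18016 + (3.22)(0.419)² = 0.74547 kg m².
Thin disk: I_cm = (1/4)MR² = (1/4)(2.62)(0.413)² = 0.11172 kg m²; centre at d = 0.795 m, so I = I_cm + Md² gives I = 0.11172 + (2.62)(0.795)² = 1.7676 kg m².
Thin rod: I_cm = (1/12)ML² = (1/12)(0.427)(1.48)² = 0.077942 kg m²; axis through the centre, so I = 0.077942 kg m².
Total I = 2.591 kg m²; total mass M = 6.267 kg.
k = √(I/M) = √(2.591/6.267) = 0.64299 m.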